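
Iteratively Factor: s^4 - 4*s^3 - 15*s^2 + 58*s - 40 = (s - 2)*(s^3 - 2*s^2 - 19*s + 20) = (s - 5)*(s - 2)*(s^2 + 3*s - 4) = (s - 5)*(s - 2)*(s + 4)*(s - 1)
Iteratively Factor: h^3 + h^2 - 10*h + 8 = (h - 2)*(h^2 + 3*h - 4) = (h - 2)*(h - 1)*(h + 4)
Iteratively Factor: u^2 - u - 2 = (u + 1)*(u - 2)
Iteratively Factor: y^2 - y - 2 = (y - 2)*(y + 1)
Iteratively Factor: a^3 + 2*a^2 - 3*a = (a - 1)*(a^2 + 3*a) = (a - 1)*(a + 3)*(a)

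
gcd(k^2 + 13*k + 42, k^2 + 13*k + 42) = k^2 + 13*k + 42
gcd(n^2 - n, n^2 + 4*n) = n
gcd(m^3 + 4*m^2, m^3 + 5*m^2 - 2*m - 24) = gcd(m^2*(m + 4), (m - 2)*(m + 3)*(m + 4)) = m + 4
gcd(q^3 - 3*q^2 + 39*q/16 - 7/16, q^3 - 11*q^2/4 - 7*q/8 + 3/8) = q - 1/4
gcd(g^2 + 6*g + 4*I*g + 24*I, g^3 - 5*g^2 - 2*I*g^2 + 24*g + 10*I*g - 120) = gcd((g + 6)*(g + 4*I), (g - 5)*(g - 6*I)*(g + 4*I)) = g + 4*I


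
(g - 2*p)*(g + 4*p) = g^2 + 2*g*p - 8*p^2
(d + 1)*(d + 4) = d^2 + 5*d + 4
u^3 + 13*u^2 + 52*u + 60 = (u + 2)*(u + 5)*(u + 6)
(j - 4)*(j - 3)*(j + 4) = j^3 - 3*j^2 - 16*j + 48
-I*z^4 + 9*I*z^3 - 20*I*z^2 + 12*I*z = z*(z - 6)*(z - 2)*(-I*z + I)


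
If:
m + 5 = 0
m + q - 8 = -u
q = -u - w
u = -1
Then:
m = -5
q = 14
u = -1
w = -13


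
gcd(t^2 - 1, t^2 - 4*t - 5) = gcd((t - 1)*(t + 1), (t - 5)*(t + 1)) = t + 1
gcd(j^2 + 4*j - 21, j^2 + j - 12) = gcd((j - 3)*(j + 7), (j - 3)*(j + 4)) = j - 3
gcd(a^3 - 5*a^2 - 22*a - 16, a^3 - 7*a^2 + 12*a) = 1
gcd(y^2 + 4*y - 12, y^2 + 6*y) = y + 6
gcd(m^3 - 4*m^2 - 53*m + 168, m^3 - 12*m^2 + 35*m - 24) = m^2 - 11*m + 24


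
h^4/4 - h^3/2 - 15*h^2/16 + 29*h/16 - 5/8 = (h/4 + 1/2)*(h - 5/2)*(h - 1)*(h - 1/2)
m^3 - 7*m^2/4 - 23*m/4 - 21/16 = (m - 7/2)*(m + 1/4)*(m + 3/2)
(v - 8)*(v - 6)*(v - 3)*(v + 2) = v^4 - 15*v^3 + 56*v^2 + 36*v - 288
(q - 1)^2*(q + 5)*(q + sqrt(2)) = q^4 + sqrt(2)*q^3 + 3*q^3 - 9*q^2 + 3*sqrt(2)*q^2 - 9*sqrt(2)*q + 5*q + 5*sqrt(2)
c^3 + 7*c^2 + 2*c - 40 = (c - 2)*(c + 4)*(c + 5)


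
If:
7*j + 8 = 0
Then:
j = -8/7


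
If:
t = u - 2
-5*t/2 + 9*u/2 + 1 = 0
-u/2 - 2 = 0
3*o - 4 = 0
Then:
No Solution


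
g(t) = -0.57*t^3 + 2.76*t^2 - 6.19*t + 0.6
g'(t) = -1.71*t^2 + 5.52*t - 6.19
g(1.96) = -5.22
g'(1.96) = -1.94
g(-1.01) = 10.25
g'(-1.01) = -13.51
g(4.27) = -19.89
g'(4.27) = -13.80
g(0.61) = -2.28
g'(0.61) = -3.46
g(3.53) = -11.93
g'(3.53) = -8.01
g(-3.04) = 60.94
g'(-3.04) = -38.77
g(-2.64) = 46.67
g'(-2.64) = -32.68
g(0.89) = -3.12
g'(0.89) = -2.63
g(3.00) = -8.52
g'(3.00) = -5.02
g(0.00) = 0.60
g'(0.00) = -6.19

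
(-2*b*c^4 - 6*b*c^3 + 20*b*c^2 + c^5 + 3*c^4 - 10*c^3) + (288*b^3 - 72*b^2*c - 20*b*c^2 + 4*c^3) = 288*b^3 - 72*b^2*c - 2*b*c^4 - 6*b*c^3 + c^5 + 3*c^4 - 6*c^3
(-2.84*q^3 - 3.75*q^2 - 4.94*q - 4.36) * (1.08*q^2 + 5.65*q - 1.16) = -3.0672*q^5 - 20.096*q^4 - 23.2283*q^3 - 28.2698*q^2 - 18.9036*q + 5.0576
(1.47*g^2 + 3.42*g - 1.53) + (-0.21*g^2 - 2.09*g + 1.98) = 1.26*g^2 + 1.33*g + 0.45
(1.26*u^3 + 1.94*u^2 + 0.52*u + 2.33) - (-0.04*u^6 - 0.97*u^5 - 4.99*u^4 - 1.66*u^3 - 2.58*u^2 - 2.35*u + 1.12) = 0.04*u^6 + 0.97*u^5 + 4.99*u^4 + 2.92*u^3 + 4.52*u^2 + 2.87*u + 1.21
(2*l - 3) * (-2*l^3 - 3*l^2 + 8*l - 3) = -4*l^4 + 25*l^2 - 30*l + 9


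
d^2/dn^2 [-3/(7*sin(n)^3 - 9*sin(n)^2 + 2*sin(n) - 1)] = 3*(441*sin(n)^6 - 693*sin(n)^5 - 236*sin(n)^4 + 1017*sin(n)^3 - 602*sin(n)^2 + 68*sin(n) + 10)/(7*sin(n)^3 - 9*sin(n)^2 + 2*sin(n) - 1)^3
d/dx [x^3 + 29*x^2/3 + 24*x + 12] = 3*x^2 + 58*x/3 + 24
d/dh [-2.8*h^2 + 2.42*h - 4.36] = 2.42 - 5.6*h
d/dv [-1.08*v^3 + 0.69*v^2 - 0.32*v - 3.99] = -3.24*v^2 + 1.38*v - 0.32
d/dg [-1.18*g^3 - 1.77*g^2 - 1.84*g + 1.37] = -3.54*g^2 - 3.54*g - 1.84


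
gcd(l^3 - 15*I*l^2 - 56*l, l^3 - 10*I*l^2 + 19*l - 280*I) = l^2 - 15*I*l - 56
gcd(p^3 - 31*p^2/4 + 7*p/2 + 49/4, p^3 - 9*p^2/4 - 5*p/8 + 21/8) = p^2 - 3*p/4 - 7/4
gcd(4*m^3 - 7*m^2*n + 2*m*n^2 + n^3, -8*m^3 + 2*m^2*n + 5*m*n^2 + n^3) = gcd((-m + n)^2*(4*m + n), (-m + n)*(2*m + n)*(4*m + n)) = 4*m^2 - 3*m*n - n^2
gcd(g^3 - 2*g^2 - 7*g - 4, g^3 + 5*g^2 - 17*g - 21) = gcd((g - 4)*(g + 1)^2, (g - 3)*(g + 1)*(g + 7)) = g + 1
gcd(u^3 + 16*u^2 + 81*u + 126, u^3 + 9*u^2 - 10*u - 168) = u^2 + 13*u + 42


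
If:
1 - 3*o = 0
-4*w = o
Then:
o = 1/3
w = -1/12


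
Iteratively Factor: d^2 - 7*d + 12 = (d - 3)*(d - 4)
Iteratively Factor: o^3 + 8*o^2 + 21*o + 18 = (o + 2)*(o^2 + 6*o + 9) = (o + 2)*(o + 3)*(o + 3)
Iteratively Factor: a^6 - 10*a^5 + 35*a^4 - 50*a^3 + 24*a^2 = (a)*(a^5 - 10*a^4 + 35*a^3 - 50*a^2 + 24*a) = a*(a - 3)*(a^4 - 7*a^3 + 14*a^2 - 8*a) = a^2*(a - 3)*(a^3 - 7*a^2 + 14*a - 8) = a^2*(a - 4)*(a - 3)*(a^2 - 3*a + 2) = a^2*(a - 4)*(a - 3)*(a - 2)*(a - 1)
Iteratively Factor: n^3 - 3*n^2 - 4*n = (n)*(n^2 - 3*n - 4) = n*(n + 1)*(n - 4)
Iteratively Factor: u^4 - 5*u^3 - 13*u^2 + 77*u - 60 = (u - 5)*(u^3 - 13*u + 12) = (u - 5)*(u + 4)*(u^2 - 4*u + 3) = (u - 5)*(u - 3)*(u + 4)*(u - 1)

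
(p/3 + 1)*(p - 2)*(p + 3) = p^3/3 + 4*p^2/3 - p - 6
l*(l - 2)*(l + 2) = l^3 - 4*l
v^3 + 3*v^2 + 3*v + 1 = (v + 1)^3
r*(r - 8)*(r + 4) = r^3 - 4*r^2 - 32*r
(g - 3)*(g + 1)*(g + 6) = g^3 + 4*g^2 - 15*g - 18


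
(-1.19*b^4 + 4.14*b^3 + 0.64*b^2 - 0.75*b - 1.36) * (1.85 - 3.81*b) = 4.5339*b^5 - 17.9749*b^4 + 5.2206*b^3 + 4.0415*b^2 + 3.7941*b - 2.516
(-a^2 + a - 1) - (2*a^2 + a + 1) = -3*a^2 - 2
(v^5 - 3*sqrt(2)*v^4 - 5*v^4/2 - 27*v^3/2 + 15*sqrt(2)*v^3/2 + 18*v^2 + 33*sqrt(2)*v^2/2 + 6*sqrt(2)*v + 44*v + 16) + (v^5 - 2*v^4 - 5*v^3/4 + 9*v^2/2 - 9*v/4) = 2*v^5 - 9*v^4/2 - 3*sqrt(2)*v^4 - 59*v^3/4 + 15*sqrt(2)*v^3/2 + 45*v^2/2 + 33*sqrt(2)*v^2/2 + 6*sqrt(2)*v + 167*v/4 + 16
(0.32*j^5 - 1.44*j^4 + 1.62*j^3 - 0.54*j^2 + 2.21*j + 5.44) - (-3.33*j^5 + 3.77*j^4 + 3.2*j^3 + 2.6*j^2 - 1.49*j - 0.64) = 3.65*j^5 - 5.21*j^4 - 1.58*j^3 - 3.14*j^2 + 3.7*j + 6.08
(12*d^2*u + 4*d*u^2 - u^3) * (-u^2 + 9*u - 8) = -12*d^2*u^3 + 108*d^2*u^2 - 96*d^2*u - 4*d*u^4 + 36*d*u^3 - 32*d*u^2 + u^5 - 9*u^4 + 8*u^3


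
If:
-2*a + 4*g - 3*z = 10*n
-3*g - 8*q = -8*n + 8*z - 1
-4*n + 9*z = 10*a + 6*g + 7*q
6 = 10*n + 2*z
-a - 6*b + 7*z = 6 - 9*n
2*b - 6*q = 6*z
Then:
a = -11249/26207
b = 9096/26207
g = 36525/26207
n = 13453/26207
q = -8324/26207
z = 11356/26207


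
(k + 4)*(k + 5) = k^2 + 9*k + 20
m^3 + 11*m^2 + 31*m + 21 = (m + 1)*(m + 3)*(m + 7)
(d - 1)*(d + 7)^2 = d^3 + 13*d^2 + 35*d - 49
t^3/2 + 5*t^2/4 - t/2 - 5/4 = (t/2 + 1/2)*(t - 1)*(t + 5/2)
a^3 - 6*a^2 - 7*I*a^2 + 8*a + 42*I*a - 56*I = (a - 4)*(a - 2)*(a - 7*I)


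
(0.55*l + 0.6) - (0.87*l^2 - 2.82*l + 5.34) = -0.87*l^2 + 3.37*l - 4.74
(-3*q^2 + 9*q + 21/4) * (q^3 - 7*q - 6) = -3*q^5 + 9*q^4 + 105*q^3/4 - 45*q^2 - 363*q/4 - 63/2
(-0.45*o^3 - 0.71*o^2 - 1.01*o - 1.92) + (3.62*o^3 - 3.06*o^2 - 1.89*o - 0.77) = 3.17*o^3 - 3.77*o^2 - 2.9*o - 2.69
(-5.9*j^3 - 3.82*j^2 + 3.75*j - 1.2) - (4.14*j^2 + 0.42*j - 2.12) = -5.9*j^3 - 7.96*j^2 + 3.33*j + 0.92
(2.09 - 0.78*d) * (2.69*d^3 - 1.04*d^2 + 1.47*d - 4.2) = -2.0982*d^4 + 6.4333*d^3 - 3.3202*d^2 + 6.3483*d - 8.778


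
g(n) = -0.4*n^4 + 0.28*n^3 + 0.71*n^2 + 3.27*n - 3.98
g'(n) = -1.6*n^3 + 0.84*n^2 + 1.42*n + 3.27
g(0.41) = -2.51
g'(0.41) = 3.88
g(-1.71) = -12.32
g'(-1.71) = 11.30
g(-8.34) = -2079.49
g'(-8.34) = 978.00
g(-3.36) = -68.55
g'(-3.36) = 68.67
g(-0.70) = -6.11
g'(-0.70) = 3.24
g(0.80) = -0.93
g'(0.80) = 4.12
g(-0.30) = -4.91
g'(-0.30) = 2.96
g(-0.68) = -6.05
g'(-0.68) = 3.20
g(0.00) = -3.98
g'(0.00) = 3.27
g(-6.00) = -576.92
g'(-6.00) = 370.59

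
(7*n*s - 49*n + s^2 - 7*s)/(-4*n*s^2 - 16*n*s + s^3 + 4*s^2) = (-7*n*s + 49*n - s^2 + 7*s)/(s*(4*n*s + 16*n - s^2 - 4*s))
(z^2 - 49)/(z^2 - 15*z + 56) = (z + 7)/(z - 8)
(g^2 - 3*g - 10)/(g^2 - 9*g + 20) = (g + 2)/(g - 4)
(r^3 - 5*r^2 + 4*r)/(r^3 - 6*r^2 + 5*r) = (r - 4)/(r - 5)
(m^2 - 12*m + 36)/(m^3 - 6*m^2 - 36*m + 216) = 1/(m + 6)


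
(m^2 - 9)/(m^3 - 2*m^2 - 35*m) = (9 - m^2)/(m*(-m^2 + 2*m + 35))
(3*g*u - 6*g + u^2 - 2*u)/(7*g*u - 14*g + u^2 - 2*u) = (3*g + u)/(7*g + u)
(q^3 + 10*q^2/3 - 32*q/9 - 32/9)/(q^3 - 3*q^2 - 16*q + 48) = (9*q^2 - 6*q - 8)/(9*(q^2 - 7*q + 12))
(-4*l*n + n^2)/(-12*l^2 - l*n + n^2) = n/(3*l + n)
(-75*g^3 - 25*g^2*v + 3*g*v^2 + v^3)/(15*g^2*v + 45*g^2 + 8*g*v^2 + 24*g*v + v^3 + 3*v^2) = (-5*g + v)/(v + 3)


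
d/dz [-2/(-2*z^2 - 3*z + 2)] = 2*(-4*z - 3)/(2*z^2 + 3*z - 2)^2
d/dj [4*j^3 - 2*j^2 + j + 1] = 12*j^2 - 4*j + 1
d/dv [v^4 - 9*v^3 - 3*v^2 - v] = 4*v^3 - 27*v^2 - 6*v - 1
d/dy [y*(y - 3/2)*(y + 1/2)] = 3*y^2 - 2*y - 3/4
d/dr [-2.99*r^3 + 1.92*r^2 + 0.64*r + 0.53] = -8.97*r^2 + 3.84*r + 0.64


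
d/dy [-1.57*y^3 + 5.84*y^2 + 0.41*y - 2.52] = -4.71*y^2 + 11.68*y + 0.41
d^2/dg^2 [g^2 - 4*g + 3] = 2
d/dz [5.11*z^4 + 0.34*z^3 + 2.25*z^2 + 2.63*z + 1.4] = 20.44*z^3 + 1.02*z^2 + 4.5*z + 2.63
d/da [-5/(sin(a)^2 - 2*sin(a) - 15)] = 10*(sin(a) - 1)*cos(a)/((sin(a) - 5)^2*(sin(a) + 3)^2)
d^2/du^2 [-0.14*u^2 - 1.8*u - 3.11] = -0.280000000000000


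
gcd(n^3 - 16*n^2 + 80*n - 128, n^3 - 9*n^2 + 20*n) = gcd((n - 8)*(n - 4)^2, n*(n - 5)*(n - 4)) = n - 4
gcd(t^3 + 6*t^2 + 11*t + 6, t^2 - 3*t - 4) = t + 1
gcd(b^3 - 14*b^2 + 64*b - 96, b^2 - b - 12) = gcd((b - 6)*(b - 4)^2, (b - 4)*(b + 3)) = b - 4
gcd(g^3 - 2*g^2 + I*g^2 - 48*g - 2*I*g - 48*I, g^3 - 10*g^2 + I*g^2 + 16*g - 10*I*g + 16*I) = g^2 + g*(-8 + I) - 8*I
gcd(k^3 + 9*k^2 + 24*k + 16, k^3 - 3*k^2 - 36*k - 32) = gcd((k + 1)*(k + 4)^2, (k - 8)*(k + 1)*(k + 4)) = k^2 + 5*k + 4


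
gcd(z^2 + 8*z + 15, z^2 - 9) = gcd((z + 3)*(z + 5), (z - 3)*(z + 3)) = z + 3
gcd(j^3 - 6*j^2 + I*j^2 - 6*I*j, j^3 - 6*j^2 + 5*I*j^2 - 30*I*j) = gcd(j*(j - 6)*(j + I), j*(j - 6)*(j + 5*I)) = j^2 - 6*j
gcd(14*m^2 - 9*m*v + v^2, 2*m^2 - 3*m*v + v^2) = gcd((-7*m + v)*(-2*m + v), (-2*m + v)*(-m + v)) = -2*m + v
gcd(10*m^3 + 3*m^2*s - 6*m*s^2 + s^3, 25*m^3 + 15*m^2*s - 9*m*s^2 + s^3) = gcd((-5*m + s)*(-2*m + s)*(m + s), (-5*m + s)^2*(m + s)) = -5*m^2 - 4*m*s + s^2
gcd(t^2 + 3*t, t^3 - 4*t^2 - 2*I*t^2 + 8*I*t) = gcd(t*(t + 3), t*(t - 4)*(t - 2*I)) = t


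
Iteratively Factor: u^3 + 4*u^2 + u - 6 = (u + 2)*(u^2 + 2*u - 3) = (u - 1)*(u + 2)*(u + 3)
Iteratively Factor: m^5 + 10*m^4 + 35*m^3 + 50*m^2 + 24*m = (m + 2)*(m^4 + 8*m^3 + 19*m^2 + 12*m) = (m + 1)*(m + 2)*(m^3 + 7*m^2 + 12*m) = (m + 1)*(m + 2)*(m + 4)*(m^2 + 3*m) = m*(m + 1)*(m + 2)*(m + 4)*(m + 3)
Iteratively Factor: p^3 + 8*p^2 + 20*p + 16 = (p + 2)*(p^2 + 6*p + 8) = (p + 2)^2*(p + 4)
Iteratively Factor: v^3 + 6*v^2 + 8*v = (v)*(v^2 + 6*v + 8) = v*(v + 4)*(v + 2)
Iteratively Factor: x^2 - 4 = (x + 2)*(x - 2)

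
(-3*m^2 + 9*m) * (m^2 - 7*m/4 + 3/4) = -3*m^4 + 57*m^3/4 - 18*m^2 + 27*m/4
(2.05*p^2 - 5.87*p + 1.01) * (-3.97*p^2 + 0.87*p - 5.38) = -8.1385*p^4 + 25.0874*p^3 - 20.1456*p^2 + 32.4593*p - 5.4338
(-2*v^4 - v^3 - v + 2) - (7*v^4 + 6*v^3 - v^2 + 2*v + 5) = -9*v^4 - 7*v^3 + v^2 - 3*v - 3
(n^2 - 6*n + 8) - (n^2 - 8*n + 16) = 2*n - 8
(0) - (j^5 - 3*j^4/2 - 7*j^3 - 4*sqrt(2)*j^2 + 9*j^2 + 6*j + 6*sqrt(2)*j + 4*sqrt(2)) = -j^5 + 3*j^4/2 + 7*j^3 - 9*j^2 + 4*sqrt(2)*j^2 - 6*sqrt(2)*j - 6*j - 4*sqrt(2)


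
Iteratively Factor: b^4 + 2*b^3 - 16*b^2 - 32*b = (b)*(b^3 + 2*b^2 - 16*b - 32) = b*(b - 4)*(b^2 + 6*b + 8) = b*(b - 4)*(b + 4)*(b + 2)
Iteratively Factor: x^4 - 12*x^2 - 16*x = (x + 2)*(x^3 - 2*x^2 - 8*x) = (x + 2)^2*(x^2 - 4*x) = (x - 4)*(x + 2)^2*(x)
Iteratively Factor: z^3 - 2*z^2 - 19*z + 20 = (z - 5)*(z^2 + 3*z - 4) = (z - 5)*(z - 1)*(z + 4)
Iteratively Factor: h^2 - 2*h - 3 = (h + 1)*(h - 3)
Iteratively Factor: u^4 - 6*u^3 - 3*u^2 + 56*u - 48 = (u - 1)*(u^3 - 5*u^2 - 8*u + 48) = (u - 4)*(u - 1)*(u^2 - u - 12) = (u - 4)*(u - 1)*(u + 3)*(u - 4)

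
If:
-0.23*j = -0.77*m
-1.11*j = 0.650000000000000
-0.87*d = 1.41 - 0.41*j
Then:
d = -1.90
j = -0.59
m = -0.17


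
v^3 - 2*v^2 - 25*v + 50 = (v - 5)*(v - 2)*(v + 5)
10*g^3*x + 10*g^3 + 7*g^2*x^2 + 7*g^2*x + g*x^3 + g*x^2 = (2*g + x)*(5*g + x)*(g*x + g)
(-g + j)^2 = g^2 - 2*g*j + j^2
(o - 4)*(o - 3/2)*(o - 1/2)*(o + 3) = o^4 - 3*o^3 - 37*o^2/4 + 93*o/4 - 9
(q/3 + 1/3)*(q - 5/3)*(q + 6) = q^3/3 + 16*q^2/9 - 17*q/9 - 10/3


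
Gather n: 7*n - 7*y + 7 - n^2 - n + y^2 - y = -n^2 + 6*n + y^2 - 8*y + 7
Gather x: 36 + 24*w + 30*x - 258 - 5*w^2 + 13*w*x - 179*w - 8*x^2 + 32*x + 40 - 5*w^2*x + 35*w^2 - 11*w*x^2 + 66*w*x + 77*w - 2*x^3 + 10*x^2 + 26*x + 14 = 30*w^2 - 78*w - 2*x^3 + x^2*(2 - 11*w) + x*(-5*w^2 + 79*w + 88) - 168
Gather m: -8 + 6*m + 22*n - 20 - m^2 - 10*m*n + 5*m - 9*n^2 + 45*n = -m^2 + m*(11 - 10*n) - 9*n^2 + 67*n - 28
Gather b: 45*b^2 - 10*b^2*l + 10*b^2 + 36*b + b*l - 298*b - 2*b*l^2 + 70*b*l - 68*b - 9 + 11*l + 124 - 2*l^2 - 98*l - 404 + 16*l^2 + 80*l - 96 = b^2*(55 - 10*l) + b*(-2*l^2 + 71*l - 330) + 14*l^2 - 7*l - 385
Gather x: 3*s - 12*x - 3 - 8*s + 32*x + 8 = -5*s + 20*x + 5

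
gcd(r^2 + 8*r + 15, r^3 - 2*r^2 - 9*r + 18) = r + 3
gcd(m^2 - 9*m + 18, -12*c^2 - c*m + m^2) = 1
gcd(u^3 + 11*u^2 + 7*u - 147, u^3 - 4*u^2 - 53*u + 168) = u^2 + 4*u - 21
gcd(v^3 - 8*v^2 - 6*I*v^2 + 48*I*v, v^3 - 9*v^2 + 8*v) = v^2 - 8*v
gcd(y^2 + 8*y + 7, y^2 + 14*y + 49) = y + 7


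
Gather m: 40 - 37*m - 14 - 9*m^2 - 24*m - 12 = -9*m^2 - 61*m + 14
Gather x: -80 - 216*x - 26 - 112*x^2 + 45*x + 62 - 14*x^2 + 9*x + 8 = -126*x^2 - 162*x - 36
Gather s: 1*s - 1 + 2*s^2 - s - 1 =2*s^2 - 2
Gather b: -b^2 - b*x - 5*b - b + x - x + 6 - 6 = -b^2 + b*(-x - 6)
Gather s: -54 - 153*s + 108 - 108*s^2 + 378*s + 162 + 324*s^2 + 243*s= 216*s^2 + 468*s + 216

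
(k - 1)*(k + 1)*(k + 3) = k^3 + 3*k^2 - k - 3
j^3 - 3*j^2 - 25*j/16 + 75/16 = (j - 3)*(j - 5/4)*(j + 5/4)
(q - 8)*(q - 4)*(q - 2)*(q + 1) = q^4 - 13*q^3 + 42*q^2 - 8*q - 64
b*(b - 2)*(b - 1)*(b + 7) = b^4 + 4*b^3 - 19*b^2 + 14*b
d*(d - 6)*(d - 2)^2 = d^4 - 10*d^3 + 28*d^2 - 24*d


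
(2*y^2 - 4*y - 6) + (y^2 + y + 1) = 3*y^2 - 3*y - 5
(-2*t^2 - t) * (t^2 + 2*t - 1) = -2*t^4 - 5*t^3 + t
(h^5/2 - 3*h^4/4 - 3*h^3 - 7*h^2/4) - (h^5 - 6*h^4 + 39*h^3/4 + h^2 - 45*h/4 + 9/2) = -h^5/2 + 21*h^4/4 - 51*h^3/4 - 11*h^2/4 + 45*h/4 - 9/2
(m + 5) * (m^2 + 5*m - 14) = m^3 + 10*m^2 + 11*m - 70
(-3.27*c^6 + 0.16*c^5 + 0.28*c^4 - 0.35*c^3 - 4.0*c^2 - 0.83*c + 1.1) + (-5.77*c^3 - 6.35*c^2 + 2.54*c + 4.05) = -3.27*c^6 + 0.16*c^5 + 0.28*c^4 - 6.12*c^3 - 10.35*c^2 + 1.71*c + 5.15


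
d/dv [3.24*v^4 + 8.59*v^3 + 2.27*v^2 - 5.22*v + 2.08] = 12.96*v^3 + 25.77*v^2 + 4.54*v - 5.22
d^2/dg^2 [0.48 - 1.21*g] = 0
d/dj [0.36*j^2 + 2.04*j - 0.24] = 0.72*j + 2.04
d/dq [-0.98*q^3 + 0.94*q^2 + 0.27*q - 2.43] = -2.94*q^2 + 1.88*q + 0.27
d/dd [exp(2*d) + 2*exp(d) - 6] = 2*(exp(d) + 1)*exp(d)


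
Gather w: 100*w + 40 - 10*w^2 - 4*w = -10*w^2 + 96*w + 40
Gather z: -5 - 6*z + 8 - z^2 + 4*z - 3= -z^2 - 2*z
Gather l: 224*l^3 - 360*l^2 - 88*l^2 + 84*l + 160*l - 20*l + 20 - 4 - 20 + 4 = 224*l^3 - 448*l^2 + 224*l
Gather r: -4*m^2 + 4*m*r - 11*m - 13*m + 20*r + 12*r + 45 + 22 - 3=-4*m^2 - 24*m + r*(4*m + 32) + 64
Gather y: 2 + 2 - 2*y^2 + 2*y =-2*y^2 + 2*y + 4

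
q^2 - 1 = (q - 1)*(q + 1)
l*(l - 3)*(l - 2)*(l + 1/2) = l^4 - 9*l^3/2 + 7*l^2/2 + 3*l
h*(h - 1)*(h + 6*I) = h^3 - h^2 + 6*I*h^2 - 6*I*h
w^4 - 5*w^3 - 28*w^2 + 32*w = w*(w - 8)*(w - 1)*(w + 4)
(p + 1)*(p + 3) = p^2 + 4*p + 3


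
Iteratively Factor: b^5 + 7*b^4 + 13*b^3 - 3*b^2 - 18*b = (b)*(b^4 + 7*b^3 + 13*b^2 - 3*b - 18) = b*(b - 1)*(b^3 + 8*b^2 + 21*b + 18) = b*(b - 1)*(b + 2)*(b^2 + 6*b + 9) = b*(b - 1)*(b + 2)*(b + 3)*(b + 3)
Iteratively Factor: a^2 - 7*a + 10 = (a - 5)*(a - 2)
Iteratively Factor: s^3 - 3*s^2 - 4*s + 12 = (s - 3)*(s^2 - 4) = (s - 3)*(s + 2)*(s - 2)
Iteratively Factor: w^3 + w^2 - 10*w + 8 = (w - 1)*(w^2 + 2*w - 8) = (w - 1)*(w + 4)*(w - 2)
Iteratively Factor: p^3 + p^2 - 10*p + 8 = (p - 1)*(p^2 + 2*p - 8) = (p - 1)*(p + 4)*(p - 2)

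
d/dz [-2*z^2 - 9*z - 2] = -4*z - 9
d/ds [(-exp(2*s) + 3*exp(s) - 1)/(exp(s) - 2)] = (-exp(2*s) + 4*exp(s) - 5)*exp(s)/(exp(2*s) - 4*exp(s) + 4)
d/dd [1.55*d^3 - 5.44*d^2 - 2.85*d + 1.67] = 4.65*d^2 - 10.88*d - 2.85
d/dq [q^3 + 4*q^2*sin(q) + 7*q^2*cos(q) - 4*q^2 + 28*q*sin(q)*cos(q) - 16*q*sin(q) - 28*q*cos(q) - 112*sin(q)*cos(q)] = -7*q^2*sin(q) + 4*q^2*cos(q) + 3*q^2 + 36*q*sin(q) - 2*q*cos(q) + 28*q*cos(2*q) - 8*q - 16*sin(q) + 14*sin(2*q) - 28*cos(q) - 112*cos(2*q)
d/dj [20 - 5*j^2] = -10*j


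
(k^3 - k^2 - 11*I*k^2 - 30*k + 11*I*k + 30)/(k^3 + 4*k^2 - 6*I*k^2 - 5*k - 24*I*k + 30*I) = (k - 5*I)/(k + 5)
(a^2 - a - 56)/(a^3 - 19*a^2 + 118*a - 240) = (a + 7)/(a^2 - 11*a + 30)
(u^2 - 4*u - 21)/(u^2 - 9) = (u - 7)/(u - 3)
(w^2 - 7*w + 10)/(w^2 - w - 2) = (w - 5)/(w + 1)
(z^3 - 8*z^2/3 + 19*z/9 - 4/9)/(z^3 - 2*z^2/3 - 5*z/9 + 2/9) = (3*z - 4)/(3*z + 2)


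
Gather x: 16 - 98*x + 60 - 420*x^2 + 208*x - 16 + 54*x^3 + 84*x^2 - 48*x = 54*x^3 - 336*x^2 + 62*x + 60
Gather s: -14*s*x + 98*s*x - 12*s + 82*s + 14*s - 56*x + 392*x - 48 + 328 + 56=s*(84*x + 84) + 336*x + 336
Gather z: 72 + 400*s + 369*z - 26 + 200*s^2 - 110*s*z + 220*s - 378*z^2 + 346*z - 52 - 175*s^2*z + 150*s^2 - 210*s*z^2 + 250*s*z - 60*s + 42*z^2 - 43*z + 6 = 350*s^2 + 560*s + z^2*(-210*s - 336) + z*(-175*s^2 + 140*s + 672)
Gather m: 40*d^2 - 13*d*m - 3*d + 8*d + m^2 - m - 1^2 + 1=40*d^2 + 5*d + m^2 + m*(-13*d - 1)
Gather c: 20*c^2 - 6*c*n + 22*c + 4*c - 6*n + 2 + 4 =20*c^2 + c*(26 - 6*n) - 6*n + 6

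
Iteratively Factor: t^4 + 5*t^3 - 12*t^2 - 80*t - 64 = (t + 1)*(t^3 + 4*t^2 - 16*t - 64) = (t + 1)*(t + 4)*(t^2 - 16) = (t + 1)*(t + 4)^2*(t - 4)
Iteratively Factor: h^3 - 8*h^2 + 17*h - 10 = (h - 5)*(h^2 - 3*h + 2) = (h - 5)*(h - 2)*(h - 1)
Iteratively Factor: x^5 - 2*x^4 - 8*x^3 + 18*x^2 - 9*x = (x - 1)*(x^4 - x^3 - 9*x^2 + 9*x) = (x - 3)*(x - 1)*(x^3 + 2*x^2 - 3*x) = (x - 3)*(x - 1)^2*(x^2 + 3*x) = x*(x - 3)*(x - 1)^2*(x + 3)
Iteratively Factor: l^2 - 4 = (l - 2)*(l + 2)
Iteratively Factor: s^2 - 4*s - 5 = (s + 1)*(s - 5)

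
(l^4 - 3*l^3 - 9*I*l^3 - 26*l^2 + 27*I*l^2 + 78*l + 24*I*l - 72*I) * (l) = l^5 - 3*l^4 - 9*I*l^4 - 26*l^3 + 27*I*l^3 + 78*l^2 + 24*I*l^2 - 72*I*l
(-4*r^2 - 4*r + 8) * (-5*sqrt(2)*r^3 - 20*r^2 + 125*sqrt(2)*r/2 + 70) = 20*sqrt(2)*r^5 + 20*sqrt(2)*r^4 + 80*r^4 - 290*sqrt(2)*r^3 + 80*r^3 - 440*r^2 - 250*sqrt(2)*r^2 - 280*r + 500*sqrt(2)*r + 560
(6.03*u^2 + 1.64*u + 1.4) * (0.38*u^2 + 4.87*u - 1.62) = 2.2914*u^4 + 29.9893*u^3 - 1.2498*u^2 + 4.1612*u - 2.268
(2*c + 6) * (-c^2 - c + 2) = -2*c^3 - 8*c^2 - 2*c + 12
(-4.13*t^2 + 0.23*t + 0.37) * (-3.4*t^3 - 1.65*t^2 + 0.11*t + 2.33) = 14.042*t^5 + 6.0325*t^4 - 2.0918*t^3 - 10.2081*t^2 + 0.5766*t + 0.8621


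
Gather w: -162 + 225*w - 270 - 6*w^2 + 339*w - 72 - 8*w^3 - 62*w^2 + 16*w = -8*w^3 - 68*w^2 + 580*w - 504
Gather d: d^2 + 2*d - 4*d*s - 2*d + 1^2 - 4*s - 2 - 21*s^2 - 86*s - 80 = d^2 - 4*d*s - 21*s^2 - 90*s - 81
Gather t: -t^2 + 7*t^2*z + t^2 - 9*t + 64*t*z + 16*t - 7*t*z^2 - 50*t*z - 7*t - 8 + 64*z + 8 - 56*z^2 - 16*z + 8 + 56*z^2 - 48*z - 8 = 7*t^2*z + t*(-7*z^2 + 14*z)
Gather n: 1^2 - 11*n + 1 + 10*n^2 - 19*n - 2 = 10*n^2 - 30*n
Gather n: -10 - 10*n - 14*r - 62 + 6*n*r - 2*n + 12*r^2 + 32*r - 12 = n*(6*r - 12) + 12*r^2 + 18*r - 84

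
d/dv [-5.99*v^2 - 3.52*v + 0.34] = -11.98*v - 3.52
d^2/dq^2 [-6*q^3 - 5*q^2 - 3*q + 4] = -36*q - 10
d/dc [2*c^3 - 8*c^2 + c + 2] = 6*c^2 - 16*c + 1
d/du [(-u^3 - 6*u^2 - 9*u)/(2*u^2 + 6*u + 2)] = (-u^4 - 6*u^3 - 12*u^2 - 12*u - 9)/(2*(u^4 + 6*u^3 + 11*u^2 + 6*u + 1))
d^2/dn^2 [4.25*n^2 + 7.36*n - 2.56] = 8.50000000000000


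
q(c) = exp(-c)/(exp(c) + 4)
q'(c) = -exp(-c)/(exp(c) + 4) - 1/(exp(c) + 4)^2 = 2*(-exp(c) - 2)*exp(-c)/(exp(2*c) + 8*exp(c) + 16)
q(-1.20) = 0.77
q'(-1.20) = -0.83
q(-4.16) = 15.96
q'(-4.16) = -16.02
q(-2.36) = 2.59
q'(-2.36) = -2.65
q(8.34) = 0.00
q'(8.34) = -0.00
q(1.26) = 0.04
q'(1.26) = -0.06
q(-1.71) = 1.32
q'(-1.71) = -1.38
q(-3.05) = 5.22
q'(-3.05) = -5.28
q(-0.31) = 0.29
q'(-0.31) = -0.33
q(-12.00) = 40688.64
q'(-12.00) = -40688.70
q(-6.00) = 100.79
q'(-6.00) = -100.86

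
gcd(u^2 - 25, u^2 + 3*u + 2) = 1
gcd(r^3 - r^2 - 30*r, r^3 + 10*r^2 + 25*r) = r^2 + 5*r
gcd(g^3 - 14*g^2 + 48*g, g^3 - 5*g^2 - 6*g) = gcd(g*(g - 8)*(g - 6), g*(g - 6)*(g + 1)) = g^2 - 6*g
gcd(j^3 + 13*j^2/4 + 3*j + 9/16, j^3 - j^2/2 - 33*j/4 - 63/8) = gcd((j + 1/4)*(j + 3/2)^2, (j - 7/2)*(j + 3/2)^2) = j^2 + 3*j + 9/4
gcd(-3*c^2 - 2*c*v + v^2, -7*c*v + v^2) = 1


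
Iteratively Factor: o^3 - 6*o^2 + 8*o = (o - 4)*(o^2 - 2*o) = (o - 4)*(o - 2)*(o)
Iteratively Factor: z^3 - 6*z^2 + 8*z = (z - 4)*(z^2 - 2*z) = (z - 4)*(z - 2)*(z)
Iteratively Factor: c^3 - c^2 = (c)*(c^2 - c) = c^2*(c - 1)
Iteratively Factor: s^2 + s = (s + 1)*(s)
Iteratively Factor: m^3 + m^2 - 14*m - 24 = (m + 2)*(m^2 - m - 12) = (m + 2)*(m + 3)*(m - 4)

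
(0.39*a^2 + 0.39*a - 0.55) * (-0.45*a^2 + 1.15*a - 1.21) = -0.1755*a^4 + 0.273*a^3 + 0.2241*a^2 - 1.1044*a + 0.6655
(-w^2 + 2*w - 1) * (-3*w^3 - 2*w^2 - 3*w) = 3*w^5 - 4*w^4 + 2*w^3 - 4*w^2 + 3*w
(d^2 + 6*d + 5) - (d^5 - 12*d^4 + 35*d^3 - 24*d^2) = -d^5 + 12*d^4 - 35*d^3 + 25*d^2 + 6*d + 5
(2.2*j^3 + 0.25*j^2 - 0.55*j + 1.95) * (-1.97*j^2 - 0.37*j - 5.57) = -4.334*j^5 - 1.3065*j^4 - 11.263*j^3 - 5.0305*j^2 + 2.342*j - 10.8615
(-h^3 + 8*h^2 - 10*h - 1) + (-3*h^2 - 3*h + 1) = -h^3 + 5*h^2 - 13*h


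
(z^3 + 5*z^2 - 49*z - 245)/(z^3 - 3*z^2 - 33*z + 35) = (z + 7)/(z - 1)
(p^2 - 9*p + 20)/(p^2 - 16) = (p - 5)/(p + 4)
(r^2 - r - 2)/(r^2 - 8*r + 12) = (r + 1)/(r - 6)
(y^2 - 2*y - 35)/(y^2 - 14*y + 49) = (y + 5)/(y - 7)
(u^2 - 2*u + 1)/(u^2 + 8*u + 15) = (u^2 - 2*u + 1)/(u^2 + 8*u + 15)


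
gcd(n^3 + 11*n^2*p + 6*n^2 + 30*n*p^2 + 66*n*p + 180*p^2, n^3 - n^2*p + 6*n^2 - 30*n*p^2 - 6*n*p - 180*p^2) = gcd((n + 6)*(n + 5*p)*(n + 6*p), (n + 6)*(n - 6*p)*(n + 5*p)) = n^2 + 5*n*p + 6*n + 30*p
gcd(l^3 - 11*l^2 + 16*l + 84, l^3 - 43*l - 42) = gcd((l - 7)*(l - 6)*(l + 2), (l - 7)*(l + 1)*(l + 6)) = l - 7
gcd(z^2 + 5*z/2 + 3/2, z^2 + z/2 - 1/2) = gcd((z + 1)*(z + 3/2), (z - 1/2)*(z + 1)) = z + 1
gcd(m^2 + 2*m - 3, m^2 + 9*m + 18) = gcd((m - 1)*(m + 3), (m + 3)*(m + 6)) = m + 3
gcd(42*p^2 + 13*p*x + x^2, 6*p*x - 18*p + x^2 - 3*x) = 6*p + x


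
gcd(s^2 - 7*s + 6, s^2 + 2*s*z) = 1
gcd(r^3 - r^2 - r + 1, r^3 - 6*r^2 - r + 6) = r^2 - 1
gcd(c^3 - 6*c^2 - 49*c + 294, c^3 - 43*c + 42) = c^2 + c - 42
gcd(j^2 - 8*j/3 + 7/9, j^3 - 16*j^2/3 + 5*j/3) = j - 1/3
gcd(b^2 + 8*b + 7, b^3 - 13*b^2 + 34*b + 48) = b + 1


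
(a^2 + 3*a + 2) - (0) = a^2 + 3*a + 2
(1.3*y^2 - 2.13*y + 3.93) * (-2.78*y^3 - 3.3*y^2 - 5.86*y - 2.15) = -3.614*y^5 + 1.6314*y^4 - 11.5144*y^3 - 3.2822*y^2 - 18.4503*y - 8.4495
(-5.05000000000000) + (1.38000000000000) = -3.67000000000000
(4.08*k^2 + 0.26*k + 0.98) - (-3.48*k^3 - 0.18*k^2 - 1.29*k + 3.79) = 3.48*k^3 + 4.26*k^2 + 1.55*k - 2.81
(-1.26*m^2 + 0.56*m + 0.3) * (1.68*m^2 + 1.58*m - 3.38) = -2.1168*m^4 - 1.05*m^3 + 5.6476*m^2 - 1.4188*m - 1.014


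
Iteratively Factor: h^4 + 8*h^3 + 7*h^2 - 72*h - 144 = (h + 4)*(h^3 + 4*h^2 - 9*h - 36) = (h + 4)^2*(h^2 - 9) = (h - 3)*(h + 4)^2*(h + 3)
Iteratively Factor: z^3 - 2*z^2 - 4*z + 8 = (z - 2)*(z^2 - 4) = (z - 2)*(z + 2)*(z - 2)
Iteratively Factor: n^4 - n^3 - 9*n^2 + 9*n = (n)*(n^3 - n^2 - 9*n + 9) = n*(n + 3)*(n^2 - 4*n + 3) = n*(n - 3)*(n + 3)*(n - 1)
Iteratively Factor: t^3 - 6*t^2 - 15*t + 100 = (t - 5)*(t^2 - t - 20) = (t - 5)*(t + 4)*(t - 5)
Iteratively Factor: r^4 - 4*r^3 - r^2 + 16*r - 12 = (r - 2)*(r^3 - 2*r^2 - 5*r + 6) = (r - 2)*(r - 1)*(r^2 - r - 6) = (r - 3)*(r - 2)*(r - 1)*(r + 2)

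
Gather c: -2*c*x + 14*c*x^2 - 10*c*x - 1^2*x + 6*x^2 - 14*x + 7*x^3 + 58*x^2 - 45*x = c*(14*x^2 - 12*x) + 7*x^3 + 64*x^2 - 60*x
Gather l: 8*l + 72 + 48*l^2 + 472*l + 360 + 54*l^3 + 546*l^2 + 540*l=54*l^3 + 594*l^2 + 1020*l + 432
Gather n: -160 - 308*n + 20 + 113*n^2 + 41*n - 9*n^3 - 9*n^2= -9*n^3 + 104*n^2 - 267*n - 140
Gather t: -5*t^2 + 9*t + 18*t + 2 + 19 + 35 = -5*t^2 + 27*t + 56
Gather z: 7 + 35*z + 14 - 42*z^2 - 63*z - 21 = -42*z^2 - 28*z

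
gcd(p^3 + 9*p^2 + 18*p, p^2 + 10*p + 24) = p + 6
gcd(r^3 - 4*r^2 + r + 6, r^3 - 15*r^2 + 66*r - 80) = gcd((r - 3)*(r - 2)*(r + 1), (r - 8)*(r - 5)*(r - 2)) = r - 2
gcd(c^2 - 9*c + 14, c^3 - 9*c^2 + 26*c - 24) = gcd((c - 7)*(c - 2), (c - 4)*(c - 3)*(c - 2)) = c - 2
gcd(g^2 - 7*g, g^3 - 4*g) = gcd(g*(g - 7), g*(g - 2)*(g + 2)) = g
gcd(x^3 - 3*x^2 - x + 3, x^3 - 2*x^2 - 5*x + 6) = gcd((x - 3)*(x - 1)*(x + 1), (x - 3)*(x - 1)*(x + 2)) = x^2 - 4*x + 3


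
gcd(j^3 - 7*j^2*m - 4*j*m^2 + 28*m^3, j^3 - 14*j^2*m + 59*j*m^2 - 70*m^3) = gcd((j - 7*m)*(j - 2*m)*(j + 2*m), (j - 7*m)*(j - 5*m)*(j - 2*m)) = j^2 - 9*j*m + 14*m^2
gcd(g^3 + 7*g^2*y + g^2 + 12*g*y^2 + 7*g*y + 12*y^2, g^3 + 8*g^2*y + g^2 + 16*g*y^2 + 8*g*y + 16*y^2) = g^2 + 4*g*y + g + 4*y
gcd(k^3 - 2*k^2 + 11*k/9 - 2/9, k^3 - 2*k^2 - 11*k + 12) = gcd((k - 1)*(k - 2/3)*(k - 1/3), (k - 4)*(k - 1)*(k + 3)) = k - 1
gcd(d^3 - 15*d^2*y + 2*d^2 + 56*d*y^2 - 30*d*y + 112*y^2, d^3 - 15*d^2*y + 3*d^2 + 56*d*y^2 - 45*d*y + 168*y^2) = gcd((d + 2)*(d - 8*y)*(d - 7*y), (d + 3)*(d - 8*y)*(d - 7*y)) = d^2 - 15*d*y + 56*y^2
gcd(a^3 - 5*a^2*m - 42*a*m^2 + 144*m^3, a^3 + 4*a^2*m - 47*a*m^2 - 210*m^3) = a + 6*m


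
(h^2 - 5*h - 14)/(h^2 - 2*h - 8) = (h - 7)/(h - 4)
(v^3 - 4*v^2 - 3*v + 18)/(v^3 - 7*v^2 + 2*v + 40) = (v^2 - 6*v + 9)/(v^2 - 9*v + 20)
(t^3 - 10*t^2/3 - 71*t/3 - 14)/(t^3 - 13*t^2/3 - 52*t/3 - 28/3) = (t + 3)/(t + 2)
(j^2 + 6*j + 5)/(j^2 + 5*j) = (j + 1)/j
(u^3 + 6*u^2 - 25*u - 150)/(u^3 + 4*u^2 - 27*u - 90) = (u + 5)/(u + 3)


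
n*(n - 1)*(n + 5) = n^3 + 4*n^2 - 5*n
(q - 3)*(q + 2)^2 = q^3 + q^2 - 8*q - 12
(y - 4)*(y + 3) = y^2 - y - 12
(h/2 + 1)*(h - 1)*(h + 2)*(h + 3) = h^4/2 + 3*h^3 + 9*h^2/2 - 2*h - 6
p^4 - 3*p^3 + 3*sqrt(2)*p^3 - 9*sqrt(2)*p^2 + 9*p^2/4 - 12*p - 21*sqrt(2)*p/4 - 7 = (p - 7/2)*(p + 1/2)*(p + sqrt(2))*(p + 2*sqrt(2))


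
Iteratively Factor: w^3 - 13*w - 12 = (w + 3)*(w^2 - 3*w - 4) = (w - 4)*(w + 3)*(w + 1)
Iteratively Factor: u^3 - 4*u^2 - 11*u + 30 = (u - 2)*(u^2 - 2*u - 15) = (u - 2)*(u + 3)*(u - 5)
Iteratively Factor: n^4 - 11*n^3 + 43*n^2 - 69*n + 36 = (n - 3)*(n^3 - 8*n^2 + 19*n - 12) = (n - 3)^2*(n^2 - 5*n + 4) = (n - 3)^2*(n - 1)*(n - 4)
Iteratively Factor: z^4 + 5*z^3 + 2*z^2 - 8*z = (z)*(z^3 + 5*z^2 + 2*z - 8) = z*(z - 1)*(z^2 + 6*z + 8) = z*(z - 1)*(z + 4)*(z + 2)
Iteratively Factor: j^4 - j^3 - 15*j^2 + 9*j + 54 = (j - 3)*(j^3 + 2*j^2 - 9*j - 18) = (j - 3)^2*(j^2 + 5*j + 6) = (j - 3)^2*(j + 2)*(j + 3)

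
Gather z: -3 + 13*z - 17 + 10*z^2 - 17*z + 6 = 10*z^2 - 4*z - 14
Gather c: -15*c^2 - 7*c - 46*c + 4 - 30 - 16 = -15*c^2 - 53*c - 42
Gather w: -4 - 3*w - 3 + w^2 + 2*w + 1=w^2 - w - 6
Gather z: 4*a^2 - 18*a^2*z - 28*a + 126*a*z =4*a^2 - 28*a + z*(-18*a^2 + 126*a)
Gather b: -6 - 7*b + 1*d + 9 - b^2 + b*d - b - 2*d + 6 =-b^2 + b*(d - 8) - d + 9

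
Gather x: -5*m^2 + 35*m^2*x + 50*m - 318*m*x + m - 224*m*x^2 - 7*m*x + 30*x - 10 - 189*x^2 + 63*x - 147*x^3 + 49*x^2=-5*m^2 + 51*m - 147*x^3 + x^2*(-224*m - 140) + x*(35*m^2 - 325*m + 93) - 10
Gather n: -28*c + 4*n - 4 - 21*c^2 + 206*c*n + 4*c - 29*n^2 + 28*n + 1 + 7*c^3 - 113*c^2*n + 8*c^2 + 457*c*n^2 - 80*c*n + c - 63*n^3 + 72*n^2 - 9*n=7*c^3 - 13*c^2 - 23*c - 63*n^3 + n^2*(457*c + 43) + n*(-113*c^2 + 126*c + 23) - 3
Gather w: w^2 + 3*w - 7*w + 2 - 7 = w^2 - 4*w - 5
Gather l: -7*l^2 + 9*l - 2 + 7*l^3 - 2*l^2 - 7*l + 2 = 7*l^3 - 9*l^2 + 2*l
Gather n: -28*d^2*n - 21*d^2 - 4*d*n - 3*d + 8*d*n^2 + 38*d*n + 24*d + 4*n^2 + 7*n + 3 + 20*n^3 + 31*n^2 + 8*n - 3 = -21*d^2 + 21*d + 20*n^3 + n^2*(8*d + 35) + n*(-28*d^2 + 34*d + 15)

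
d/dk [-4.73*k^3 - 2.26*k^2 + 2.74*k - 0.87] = -14.19*k^2 - 4.52*k + 2.74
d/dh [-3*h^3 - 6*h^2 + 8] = 3*h*(-3*h - 4)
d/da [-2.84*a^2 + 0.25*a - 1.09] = 0.25 - 5.68*a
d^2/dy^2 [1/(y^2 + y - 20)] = 2*(-y^2 - y + (2*y + 1)^2 + 20)/(y^2 + y - 20)^3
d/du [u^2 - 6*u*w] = 2*u - 6*w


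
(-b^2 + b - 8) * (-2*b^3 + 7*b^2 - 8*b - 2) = 2*b^5 - 9*b^4 + 31*b^3 - 62*b^2 + 62*b + 16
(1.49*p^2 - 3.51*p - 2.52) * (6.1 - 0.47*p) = -0.7003*p^3 + 10.7387*p^2 - 20.2266*p - 15.372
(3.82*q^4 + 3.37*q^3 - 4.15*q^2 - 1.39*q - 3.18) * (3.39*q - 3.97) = 12.9498*q^5 - 3.7411*q^4 - 27.4474*q^3 + 11.7634*q^2 - 5.2619*q + 12.6246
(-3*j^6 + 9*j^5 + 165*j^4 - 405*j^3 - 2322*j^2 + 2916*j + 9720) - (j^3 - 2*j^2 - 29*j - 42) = -3*j^6 + 9*j^5 + 165*j^4 - 406*j^3 - 2320*j^2 + 2945*j + 9762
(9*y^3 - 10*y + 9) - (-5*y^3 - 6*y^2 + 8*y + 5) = 14*y^3 + 6*y^2 - 18*y + 4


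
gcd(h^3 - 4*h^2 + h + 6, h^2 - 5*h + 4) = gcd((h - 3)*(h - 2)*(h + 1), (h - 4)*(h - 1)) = 1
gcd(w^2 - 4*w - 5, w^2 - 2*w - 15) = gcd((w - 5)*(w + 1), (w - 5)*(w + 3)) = w - 5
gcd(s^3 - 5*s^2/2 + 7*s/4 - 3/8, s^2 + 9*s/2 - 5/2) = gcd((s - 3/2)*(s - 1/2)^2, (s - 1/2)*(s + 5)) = s - 1/2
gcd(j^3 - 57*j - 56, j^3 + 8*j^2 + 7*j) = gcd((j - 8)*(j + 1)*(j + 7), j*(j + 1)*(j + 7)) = j^2 + 8*j + 7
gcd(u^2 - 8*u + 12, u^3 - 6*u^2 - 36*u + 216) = u - 6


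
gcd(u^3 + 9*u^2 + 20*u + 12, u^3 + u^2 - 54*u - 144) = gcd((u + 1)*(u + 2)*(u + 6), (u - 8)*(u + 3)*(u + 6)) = u + 6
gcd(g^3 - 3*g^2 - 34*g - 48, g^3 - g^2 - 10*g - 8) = g + 2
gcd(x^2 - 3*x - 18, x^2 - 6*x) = x - 6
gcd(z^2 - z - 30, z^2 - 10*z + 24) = z - 6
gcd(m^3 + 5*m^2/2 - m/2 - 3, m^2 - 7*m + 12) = 1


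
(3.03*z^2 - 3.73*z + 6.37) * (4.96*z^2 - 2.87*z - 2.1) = 15.0288*z^4 - 27.1969*z^3 + 35.9373*z^2 - 10.4489*z - 13.377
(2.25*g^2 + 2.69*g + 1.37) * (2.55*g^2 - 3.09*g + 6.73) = 5.7375*g^4 - 0.093*g^3 + 10.3239*g^2 + 13.8704*g + 9.2201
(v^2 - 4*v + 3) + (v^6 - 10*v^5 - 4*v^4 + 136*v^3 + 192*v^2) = v^6 - 10*v^5 - 4*v^4 + 136*v^3 + 193*v^2 - 4*v + 3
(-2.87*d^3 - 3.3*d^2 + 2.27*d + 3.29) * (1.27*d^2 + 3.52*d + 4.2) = -3.6449*d^5 - 14.2934*d^4 - 20.7871*d^3 - 1.6913*d^2 + 21.1148*d + 13.818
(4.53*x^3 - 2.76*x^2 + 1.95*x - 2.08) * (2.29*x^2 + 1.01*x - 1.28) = 10.3737*x^5 - 1.7451*x^4 - 4.1205*x^3 + 0.7391*x^2 - 4.5968*x + 2.6624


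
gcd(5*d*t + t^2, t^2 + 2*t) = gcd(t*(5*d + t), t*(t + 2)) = t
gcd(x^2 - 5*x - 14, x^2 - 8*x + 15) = 1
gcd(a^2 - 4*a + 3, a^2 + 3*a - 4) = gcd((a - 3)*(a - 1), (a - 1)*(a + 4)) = a - 1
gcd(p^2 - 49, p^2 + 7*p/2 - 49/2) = p + 7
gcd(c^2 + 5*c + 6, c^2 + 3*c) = c + 3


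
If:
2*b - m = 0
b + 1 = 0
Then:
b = -1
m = -2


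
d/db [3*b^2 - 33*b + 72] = 6*b - 33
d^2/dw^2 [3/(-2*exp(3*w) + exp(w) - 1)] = 3*(-2*(6*exp(2*w) - 1)^2*exp(w) + (18*exp(2*w) - 1)*(2*exp(3*w) - exp(w) + 1))*exp(w)/(2*exp(3*w) - exp(w) + 1)^3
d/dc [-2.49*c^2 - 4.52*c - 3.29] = -4.98*c - 4.52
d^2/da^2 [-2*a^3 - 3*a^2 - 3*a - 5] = -12*a - 6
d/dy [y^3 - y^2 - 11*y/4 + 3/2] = 3*y^2 - 2*y - 11/4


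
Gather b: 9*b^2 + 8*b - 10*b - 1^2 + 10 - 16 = 9*b^2 - 2*b - 7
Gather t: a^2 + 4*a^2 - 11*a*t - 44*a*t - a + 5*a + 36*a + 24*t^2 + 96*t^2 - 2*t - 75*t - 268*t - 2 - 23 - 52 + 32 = 5*a^2 + 40*a + 120*t^2 + t*(-55*a - 345) - 45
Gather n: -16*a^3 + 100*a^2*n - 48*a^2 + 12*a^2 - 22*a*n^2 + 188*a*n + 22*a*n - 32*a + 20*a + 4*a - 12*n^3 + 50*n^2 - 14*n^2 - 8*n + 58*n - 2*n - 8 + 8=-16*a^3 - 36*a^2 - 8*a - 12*n^3 + n^2*(36 - 22*a) + n*(100*a^2 + 210*a + 48)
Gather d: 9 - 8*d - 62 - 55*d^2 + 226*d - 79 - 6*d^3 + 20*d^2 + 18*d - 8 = -6*d^3 - 35*d^2 + 236*d - 140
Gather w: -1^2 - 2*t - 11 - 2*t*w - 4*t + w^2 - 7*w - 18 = -6*t + w^2 + w*(-2*t - 7) - 30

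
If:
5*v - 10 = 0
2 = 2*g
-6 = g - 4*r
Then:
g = 1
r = 7/4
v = 2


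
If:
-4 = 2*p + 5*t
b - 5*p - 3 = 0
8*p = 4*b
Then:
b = -2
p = -1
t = -2/5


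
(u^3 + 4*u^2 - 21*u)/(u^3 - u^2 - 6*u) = (u + 7)/(u + 2)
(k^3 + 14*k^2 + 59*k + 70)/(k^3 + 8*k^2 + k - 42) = (k^2 + 7*k + 10)/(k^2 + k - 6)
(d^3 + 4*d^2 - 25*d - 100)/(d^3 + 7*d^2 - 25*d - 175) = (d + 4)/(d + 7)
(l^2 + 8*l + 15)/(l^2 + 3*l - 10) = (l + 3)/(l - 2)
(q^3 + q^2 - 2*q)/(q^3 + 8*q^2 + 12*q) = (q - 1)/(q + 6)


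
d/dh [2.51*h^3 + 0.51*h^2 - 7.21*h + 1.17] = 7.53*h^2 + 1.02*h - 7.21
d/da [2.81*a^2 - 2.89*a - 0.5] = 5.62*a - 2.89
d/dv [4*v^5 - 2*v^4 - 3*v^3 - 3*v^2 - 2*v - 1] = 20*v^4 - 8*v^3 - 9*v^2 - 6*v - 2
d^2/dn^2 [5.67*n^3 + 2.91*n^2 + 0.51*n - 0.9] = 34.02*n + 5.82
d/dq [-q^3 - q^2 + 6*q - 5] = -3*q^2 - 2*q + 6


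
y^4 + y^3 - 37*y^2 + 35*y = y*(y - 5)*(y - 1)*(y + 7)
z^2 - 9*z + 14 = (z - 7)*(z - 2)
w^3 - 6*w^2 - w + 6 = (w - 6)*(w - 1)*(w + 1)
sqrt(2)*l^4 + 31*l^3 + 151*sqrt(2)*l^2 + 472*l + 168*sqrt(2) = (l + 2*sqrt(2))*(l + 6*sqrt(2))*(l + 7*sqrt(2))*(sqrt(2)*l + 1)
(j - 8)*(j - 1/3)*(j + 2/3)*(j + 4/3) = j^4 - 19*j^3/3 - 118*j^2/9 - 56*j/27 + 64/27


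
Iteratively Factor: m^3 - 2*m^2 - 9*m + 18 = (m + 3)*(m^2 - 5*m + 6) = (m - 2)*(m + 3)*(m - 3)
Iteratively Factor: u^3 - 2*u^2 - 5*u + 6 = (u + 2)*(u^2 - 4*u + 3) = (u - 1)*(u + 2)*(u - 3)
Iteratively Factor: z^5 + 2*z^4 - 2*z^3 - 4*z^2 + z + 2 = (z + 2)*(z^4 - 2*z^2 + 1) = (z - 1)*(z + 2)*(z^3 + z^2 - z - 1) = (z - 1)^2*(z + 2)*(z^2 + 2*z + 1) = (z - 1)^2*(z + 1)*(z + 2)*(z + 1)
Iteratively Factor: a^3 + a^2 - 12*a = (a - 3)*(a^2 + 4*a) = a*(a - 3)*(a + 4)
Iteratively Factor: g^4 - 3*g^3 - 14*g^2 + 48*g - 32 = (g - 2)*(g^3 - g^2 - 16*g + 16) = (g - 2)*(g - 1)*(g^2 - 16) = (g - 2)*(g - 1)*(g + 4)*(g - 4)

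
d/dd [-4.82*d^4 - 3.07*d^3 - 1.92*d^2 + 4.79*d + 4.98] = -19.28*d^3 - 9.21*d^2 - 3.84*d + 4.79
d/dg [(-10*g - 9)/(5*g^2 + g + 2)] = (-50*g^2 - 10*g + (10*g + 1)*(10*g + 9) - 20)/(5*g^2 + g + 2)^2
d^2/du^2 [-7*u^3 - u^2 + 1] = -42*u - 2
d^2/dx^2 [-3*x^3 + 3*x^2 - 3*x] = 6 - 18*x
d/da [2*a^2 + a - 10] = 4*a + 1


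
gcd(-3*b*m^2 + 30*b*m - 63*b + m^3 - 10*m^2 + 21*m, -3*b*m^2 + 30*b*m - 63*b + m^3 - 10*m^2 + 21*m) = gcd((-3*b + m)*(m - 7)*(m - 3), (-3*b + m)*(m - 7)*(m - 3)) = 3*b*m^2 - 30*b*m + 63*b - m^3 + 10*m^2 - 21*m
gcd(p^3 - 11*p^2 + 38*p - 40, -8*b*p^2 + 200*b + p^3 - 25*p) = p - 5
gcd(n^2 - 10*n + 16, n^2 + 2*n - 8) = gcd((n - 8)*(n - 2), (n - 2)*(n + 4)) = n - 2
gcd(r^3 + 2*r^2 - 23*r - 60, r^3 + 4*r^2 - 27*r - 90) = r^2 - 2*r - 15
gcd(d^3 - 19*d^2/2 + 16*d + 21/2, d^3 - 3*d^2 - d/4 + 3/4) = d^2 - 5*d/2 - 3/2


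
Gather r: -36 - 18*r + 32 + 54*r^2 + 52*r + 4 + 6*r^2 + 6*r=60*r^2 + 40*r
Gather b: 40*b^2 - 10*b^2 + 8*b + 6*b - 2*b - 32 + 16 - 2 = 30*b^2 + 12*b - 18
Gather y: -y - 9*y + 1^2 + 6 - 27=-10*y - 20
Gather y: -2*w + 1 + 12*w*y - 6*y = -2*w + y*(12*w - 6) + 1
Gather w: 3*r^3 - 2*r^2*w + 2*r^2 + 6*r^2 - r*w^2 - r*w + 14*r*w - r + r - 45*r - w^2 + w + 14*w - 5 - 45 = 3*r^3 + 8*r^2 - 45*r + w^2*(-r - 1) + w*(-2*r^2 + 13*r + 15) - 50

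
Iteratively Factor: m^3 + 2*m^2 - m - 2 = (m + 2)*(m^2 - 1) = (m + 1)*(m + 2)*(m - 1)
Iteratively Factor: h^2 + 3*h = (h + 3)*(h)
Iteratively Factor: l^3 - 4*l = (l - 2)*(l^2 + 2*l) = l*(l - 2)*(l + 2)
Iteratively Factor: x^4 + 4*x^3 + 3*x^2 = (x)*(x^3 + 4*x^2 + 3*x) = x*(x + 1)*(x^2 + 3*x) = x^2*(x + 1)*(x + 3)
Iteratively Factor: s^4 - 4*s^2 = (s + 2)*(s^3 - 2*s^2) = s*(s + 2)*(s^2 - 2*s) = s*(s - 2)*(s + 2)*(s)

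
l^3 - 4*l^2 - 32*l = l*(l - 8)*(l + 4)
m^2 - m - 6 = (m - 3)*(m + 2)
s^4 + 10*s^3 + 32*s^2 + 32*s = s*(s + 2)*(s + 4)^2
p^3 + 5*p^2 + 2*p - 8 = (p - 1)*(p + 2)*(p + 4)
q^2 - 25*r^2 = (q - 5*r)*(q + 5*r)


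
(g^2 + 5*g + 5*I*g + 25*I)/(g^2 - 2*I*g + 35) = (g + 5)/(g - 7*I)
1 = 1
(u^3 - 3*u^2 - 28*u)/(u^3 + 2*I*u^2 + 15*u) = (u^2 - 3*u - 28)/(u^2 + 2*I*u + 15)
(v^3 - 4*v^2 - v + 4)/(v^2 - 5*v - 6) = (v^2 - 5*v + 4)/(v - 6)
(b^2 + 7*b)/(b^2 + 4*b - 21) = b/(b - 3)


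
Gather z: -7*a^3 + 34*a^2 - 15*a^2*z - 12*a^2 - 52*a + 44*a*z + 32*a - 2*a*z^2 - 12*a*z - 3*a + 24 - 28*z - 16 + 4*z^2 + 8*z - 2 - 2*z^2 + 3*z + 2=-7*a^3 + 22*a^2 - 23*a + z^2*(2 - 2*a) + z*(-15*a^2 + 32*a - 17) + 8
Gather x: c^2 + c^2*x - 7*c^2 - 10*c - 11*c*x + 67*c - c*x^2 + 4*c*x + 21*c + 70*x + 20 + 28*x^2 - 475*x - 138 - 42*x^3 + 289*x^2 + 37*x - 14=-6*c^2 + 78*c - 42*x^3 + x^2*(317 - c) + x*(c^2 - 7*c - 368) - 132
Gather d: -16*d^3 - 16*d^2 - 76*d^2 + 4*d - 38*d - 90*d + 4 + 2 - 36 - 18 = -16*d^3 - 92*d^2 - 124*d - 48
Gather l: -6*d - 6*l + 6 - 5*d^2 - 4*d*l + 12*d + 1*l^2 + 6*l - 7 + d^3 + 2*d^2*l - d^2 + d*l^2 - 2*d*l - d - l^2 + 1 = d^3 - 6*d^2 + d*l^2 + 5*d + l*(2*d^2 - 6*d)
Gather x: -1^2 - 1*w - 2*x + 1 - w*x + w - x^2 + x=-x^2 + x*(-w - 1)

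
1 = 1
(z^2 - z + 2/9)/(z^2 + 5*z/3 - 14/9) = (3*z - 1)/(3*z + 7)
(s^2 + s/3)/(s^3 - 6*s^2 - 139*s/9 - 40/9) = 3*s/(3*s^2 - 19*s - 40)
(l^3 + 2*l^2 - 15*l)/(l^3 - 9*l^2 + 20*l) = (l^2 + 2*l - 15)/(l^2 - 9*l + 20)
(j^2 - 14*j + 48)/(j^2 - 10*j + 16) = (j - 6)/(j - 2)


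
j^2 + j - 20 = (j - 4)*(j + 5)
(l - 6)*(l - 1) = l^2 - 7*l + 6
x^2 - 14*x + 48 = (x - 8)*(x - 6)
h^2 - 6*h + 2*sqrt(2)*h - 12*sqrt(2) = (h - 6)*(h + 2*sqrt(2))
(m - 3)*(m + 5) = m^2 + 2*m - 15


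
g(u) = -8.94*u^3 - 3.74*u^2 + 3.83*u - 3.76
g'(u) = -26.82*u^2 - 7.48*u + 3.83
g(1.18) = -19.14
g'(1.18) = -42.34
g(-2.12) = 56.49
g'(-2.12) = -100.85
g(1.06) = -14.55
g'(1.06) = -34.23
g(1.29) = -24.23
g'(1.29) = -50.45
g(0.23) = -3.19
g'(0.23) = 0.69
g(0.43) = -3.52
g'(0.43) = -4.35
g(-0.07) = -4.04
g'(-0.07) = 4.22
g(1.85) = -66.08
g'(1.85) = -101.80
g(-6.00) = 1769.66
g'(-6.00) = -916.81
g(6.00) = -2046.46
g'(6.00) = -1006.57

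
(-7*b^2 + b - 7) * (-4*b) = 28*b^3 - 4*b^2 + 28*b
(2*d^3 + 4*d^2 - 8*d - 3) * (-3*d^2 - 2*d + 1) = -6*d^5 - 16*d^4 + 18*d^3 + 29*d^2 - 2*d - 3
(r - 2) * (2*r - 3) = 2*r^2 - 7*r + 6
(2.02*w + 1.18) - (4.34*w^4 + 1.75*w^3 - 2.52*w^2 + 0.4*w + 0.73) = -4.34*w^4 - 1.75*w^3 + 2.52*w^2 + 1.62*w + 0.45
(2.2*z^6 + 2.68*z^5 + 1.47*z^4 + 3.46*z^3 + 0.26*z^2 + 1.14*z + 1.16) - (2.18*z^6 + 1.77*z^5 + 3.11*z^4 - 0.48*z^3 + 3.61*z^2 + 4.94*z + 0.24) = 0.02*z^6 + 0.91*z^5 - 1.64*z^4 + 3.94*z^3 - 3.35*z^2 - 3.8*z + 0.92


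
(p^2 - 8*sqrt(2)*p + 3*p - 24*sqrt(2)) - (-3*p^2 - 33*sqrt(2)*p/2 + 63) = 4*p^2 + 3*p + 17*sqrt(2)*p/2 - 63 - 24*sqrt(2)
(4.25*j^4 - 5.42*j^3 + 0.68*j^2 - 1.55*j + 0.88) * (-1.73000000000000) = -7.3525*j^4 + 9.3766*j^3 - 1.1764*j^2 + 2.6815*j - 1.5224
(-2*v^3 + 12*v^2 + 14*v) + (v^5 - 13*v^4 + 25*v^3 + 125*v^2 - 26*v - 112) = v^5 - 13*v^4 + 23*v^3 + 137*v^2 - 12*v - 112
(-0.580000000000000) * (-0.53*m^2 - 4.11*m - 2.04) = 0.3074*m^2 + 2.3838*m + 1.1832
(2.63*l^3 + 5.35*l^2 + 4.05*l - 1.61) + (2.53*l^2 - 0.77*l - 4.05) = 2.63*l^3 + 7.88*l^2 + 3.28*l - 5.66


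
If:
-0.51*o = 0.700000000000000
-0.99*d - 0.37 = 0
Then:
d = -0.37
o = -1.37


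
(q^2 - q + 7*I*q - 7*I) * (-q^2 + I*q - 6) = -q^4 + q^3 - 6*I*q^3 - 13*q^2 + 6*I*q^2 + 13*q - 42*I*q + 42*I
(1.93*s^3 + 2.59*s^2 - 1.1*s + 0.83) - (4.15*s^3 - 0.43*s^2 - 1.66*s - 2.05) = -2.22*s^3 + 3.02*s^2 + 0.56*s + 2.88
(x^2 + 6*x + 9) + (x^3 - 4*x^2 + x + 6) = x^3 - 3*x^2 + 7*x + 15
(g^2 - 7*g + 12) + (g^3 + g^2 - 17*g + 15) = g^3 + 2*g^2 - 24*g + 27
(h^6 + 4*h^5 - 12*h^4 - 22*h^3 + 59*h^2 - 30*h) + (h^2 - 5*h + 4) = h^6 + 4*h^5 - 12*h^4 - 22*h^3 + 60*h^2 - 35*h + 4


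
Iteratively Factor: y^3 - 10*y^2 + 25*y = (y - 5)*(y^2 - 5*y) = (y - 5)^2*(y)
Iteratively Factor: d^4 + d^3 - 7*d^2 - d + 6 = (d - 2)*(d^3 + 3*d^2 - d - 3) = (d - 2)*(d + 3)*(d^2 - 1) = (d - 2)*(d + 1)*(d + 3)*(d - 1)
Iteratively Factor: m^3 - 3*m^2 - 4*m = (m + 1)*(m^2 - 4*m) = m*(m + 1)*(m - 4)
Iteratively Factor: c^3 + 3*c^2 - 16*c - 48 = (c - 4)*(c^2 + 7*c + 12) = (c - 4)*(c + 4)*(c + 3)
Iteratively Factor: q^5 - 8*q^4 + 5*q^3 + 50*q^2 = (q + 2)*(q^4 - 10*q^3 + 25*q^2) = q*(q + 2)*(q^3 - 10*q^2 + 25*q) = q^2*(q + 2)*(q^2 - 10*q + 25) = q^2*(q - 5)*(q + 2)*(q - 5)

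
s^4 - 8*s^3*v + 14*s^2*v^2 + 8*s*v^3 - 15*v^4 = (s - 5*v)*(s - 3*v)*(s - v)*(s + v)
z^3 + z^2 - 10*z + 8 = (z - 2)*(z - 1)*(z + 4)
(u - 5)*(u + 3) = u^2 - 2*u - 15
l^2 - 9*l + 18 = (l - 6)*(l - 3)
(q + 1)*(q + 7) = q^2 + 8*q + 7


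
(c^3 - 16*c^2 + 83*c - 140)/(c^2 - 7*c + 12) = (c^2 - 12*c + 35)/(c - 3)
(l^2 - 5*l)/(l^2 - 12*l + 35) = l/(l - 7)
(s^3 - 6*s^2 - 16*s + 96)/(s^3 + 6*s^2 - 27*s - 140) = (s^2 - 10*s + 24)/(s^2 + 2*s - 35)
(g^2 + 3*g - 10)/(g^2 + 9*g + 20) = (g - 2)/(g + 4)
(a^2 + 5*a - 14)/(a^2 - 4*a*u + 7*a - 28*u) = (2 - a)/(-a + 4*u)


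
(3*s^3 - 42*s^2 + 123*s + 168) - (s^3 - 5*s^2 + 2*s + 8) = 2*s^3 - 37*s^2 + 121*s + 160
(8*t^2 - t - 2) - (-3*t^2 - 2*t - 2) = 11*t^2 + t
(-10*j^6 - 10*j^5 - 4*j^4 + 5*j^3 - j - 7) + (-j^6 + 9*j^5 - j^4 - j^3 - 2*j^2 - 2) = -11*j^6 - j^5 - 5*j^4 + 4*j^3 - 2*j^2 - j - 9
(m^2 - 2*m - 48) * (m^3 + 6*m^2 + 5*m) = m^5 + 4*m^4 - 55*m^3 - 298*m^2 - 240*m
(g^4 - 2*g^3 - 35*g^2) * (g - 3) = g^5 - 5*g^4 - 29*g^3 + 105*g^2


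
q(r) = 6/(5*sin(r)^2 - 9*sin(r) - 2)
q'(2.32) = -0.20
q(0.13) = -1.95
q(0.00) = -3.00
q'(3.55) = -12.79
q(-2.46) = 1.06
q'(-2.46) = -2.23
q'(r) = 6*(-10*sin(r)*cos(r) + 9*cos(r))/(5*sin(r)^2 - 9*sin(r) - 2)^2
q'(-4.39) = 0.03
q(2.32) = -1.02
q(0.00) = -3.00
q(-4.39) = -0.99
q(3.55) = 2.54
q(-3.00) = -9.52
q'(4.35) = -0.34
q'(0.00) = 13.50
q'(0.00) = 13.50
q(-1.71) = 0.51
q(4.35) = 0.56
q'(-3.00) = -155.64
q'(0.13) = 4.82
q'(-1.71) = -0.11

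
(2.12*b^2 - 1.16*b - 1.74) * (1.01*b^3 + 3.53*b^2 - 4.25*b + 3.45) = 2.1412*b^5 + 6.312*b^4 - 14.8622*b^3 + 6.1018*b^2 + 3.393*b - 6.003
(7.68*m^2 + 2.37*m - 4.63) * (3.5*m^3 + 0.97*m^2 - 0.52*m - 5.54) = 26.88*m^5 + 15.7446*m^4 - 17.8997*m^3 - 48.2707*m^2 - 10.7222*m + 25.6502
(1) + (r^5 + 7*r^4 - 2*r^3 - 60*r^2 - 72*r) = r^5 + 7*r^4 - 2*r^3 - 60*r^2 - 72*r + 1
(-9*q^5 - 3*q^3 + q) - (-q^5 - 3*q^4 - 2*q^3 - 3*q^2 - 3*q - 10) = -8*q^5 + 3*q^4 - q^3 + 3*q^2 + 4*q + 10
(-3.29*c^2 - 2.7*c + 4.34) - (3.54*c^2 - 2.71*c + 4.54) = -6.83*c^2 + 0.00999999999999979*c - 0.2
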